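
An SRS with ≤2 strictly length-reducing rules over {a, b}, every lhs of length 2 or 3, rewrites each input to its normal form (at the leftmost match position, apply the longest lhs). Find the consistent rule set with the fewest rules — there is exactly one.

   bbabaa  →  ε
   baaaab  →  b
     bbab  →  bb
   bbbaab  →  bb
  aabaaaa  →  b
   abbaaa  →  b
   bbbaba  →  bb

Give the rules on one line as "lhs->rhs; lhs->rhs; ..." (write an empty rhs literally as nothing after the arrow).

aa->b; ba->

  | bbabaa => bbaa => ba => ε
  | baaaab => aaab => bab => b
  | bbab => bb
  | bbbaab => bbab => bb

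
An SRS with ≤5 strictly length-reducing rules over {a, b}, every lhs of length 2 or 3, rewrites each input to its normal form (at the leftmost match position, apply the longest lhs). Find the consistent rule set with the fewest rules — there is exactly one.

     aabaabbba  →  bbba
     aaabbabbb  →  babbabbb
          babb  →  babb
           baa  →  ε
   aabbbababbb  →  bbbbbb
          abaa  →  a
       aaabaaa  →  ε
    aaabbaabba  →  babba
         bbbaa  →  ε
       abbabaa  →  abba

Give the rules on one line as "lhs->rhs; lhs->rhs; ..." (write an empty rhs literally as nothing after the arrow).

aa->; aaa->ba; aba->; baa->aa

  | aabaabbba => baabbba => aabbba => bbba
  | aaabbabbb => babbabbb
  | babb
  | baa => aa => ε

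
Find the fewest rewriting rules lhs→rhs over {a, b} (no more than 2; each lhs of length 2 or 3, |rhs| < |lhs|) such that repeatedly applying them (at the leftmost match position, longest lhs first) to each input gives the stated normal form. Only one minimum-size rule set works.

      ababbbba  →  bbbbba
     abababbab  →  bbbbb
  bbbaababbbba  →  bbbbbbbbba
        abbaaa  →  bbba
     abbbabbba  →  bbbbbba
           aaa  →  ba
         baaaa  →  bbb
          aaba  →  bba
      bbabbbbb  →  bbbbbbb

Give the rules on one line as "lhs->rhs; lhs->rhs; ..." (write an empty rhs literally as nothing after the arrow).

  | ababbbba => babbbba => bbbbba
  | abababbab => bababbab => bbabbab => bbbbab => bbbbb
  | bbbaababbbba => bbbbbabbbba => bbbbbbbbba
  | abbaaa => bbaaa => bbba

aa->b; ab->b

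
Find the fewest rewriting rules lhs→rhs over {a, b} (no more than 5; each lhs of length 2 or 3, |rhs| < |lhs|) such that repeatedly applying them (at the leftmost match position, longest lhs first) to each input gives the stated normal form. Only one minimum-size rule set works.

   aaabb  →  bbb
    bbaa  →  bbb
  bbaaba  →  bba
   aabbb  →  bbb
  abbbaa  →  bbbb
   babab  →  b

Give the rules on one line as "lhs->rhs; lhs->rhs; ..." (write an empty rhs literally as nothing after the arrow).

aa->b; aab->ab; ab->; abb->bb

  | aaabb => babb => bbb
  | bbaa => bbb
  | bbaaba => bbaba => bba
  | aabbb => abbb => bbb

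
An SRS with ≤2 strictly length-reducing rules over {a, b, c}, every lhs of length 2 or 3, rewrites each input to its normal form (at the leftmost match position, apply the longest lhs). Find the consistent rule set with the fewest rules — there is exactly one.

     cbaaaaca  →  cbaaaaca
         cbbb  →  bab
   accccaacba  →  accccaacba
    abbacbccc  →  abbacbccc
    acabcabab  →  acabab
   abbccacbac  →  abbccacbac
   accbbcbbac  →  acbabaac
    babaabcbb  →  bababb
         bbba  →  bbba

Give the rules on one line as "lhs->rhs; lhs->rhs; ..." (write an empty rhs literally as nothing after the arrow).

abc->; cbb->ba

  | cbaaaaca
  | cbbb => bab
  | accccaacba
  | abbacbccc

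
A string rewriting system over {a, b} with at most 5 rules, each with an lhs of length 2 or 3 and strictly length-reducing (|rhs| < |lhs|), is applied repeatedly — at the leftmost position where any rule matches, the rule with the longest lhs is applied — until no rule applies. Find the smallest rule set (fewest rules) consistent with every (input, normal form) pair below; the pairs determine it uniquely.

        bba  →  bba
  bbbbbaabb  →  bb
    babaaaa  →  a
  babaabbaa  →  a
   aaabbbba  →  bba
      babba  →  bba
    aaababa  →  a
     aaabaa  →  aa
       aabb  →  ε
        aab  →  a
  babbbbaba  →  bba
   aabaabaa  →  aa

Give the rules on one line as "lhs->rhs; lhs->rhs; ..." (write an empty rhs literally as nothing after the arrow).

  | bba
  | bbbbbaabb => bbbbaabb => bbbaabb => bbaabb => babb => bb
  | babaaaa => baaaa => aaa => a
  | babaabbaa => baabbaa => abbaa => baa => a

aaa->a; ab->; baa->a; bbb->bb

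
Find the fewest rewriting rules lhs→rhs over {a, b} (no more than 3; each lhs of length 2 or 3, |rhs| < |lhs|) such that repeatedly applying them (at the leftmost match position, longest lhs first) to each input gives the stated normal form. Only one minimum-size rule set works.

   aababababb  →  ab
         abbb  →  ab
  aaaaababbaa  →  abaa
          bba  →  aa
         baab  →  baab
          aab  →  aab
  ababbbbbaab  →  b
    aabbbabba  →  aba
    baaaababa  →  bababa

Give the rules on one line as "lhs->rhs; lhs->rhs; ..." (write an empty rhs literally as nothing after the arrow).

aaa->; abb->bb; bb->a

  | aababababb => aabababbb => aababbbb => aabbbbb => abbbbb => bbbbb => abbb => bbb => ab
  | abbb => bbb => ab
  | aaaaababbaa => aababbaa => aabbbaa => abbbaa => bbbaa => abaa
  | bba => aa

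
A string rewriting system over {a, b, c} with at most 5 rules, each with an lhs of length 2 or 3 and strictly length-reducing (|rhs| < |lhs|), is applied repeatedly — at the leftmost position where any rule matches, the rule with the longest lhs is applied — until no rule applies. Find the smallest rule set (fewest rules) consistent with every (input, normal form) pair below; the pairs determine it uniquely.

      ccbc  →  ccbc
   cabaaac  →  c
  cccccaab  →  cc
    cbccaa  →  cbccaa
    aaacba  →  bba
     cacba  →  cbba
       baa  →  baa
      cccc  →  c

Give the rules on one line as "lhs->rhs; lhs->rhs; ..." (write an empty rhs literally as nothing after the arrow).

  | ccbc
  | cabaaac => caaac => caab => cab => c
  | cccccaab => ccaab => ccab => cc
  | cbccaa

ab->b; ac->b; cab->c; ccc->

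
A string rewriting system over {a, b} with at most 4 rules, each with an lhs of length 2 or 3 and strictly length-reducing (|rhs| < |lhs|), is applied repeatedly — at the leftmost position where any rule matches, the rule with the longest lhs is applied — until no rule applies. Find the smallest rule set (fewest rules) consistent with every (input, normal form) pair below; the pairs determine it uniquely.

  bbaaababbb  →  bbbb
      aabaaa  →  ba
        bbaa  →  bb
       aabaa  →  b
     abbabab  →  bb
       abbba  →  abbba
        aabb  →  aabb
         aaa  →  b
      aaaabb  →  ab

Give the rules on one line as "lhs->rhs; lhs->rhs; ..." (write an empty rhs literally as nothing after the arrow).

aaa->b; aba->ba; baa->b; bab->a

  | bbaaababbb => bbababbb => baabbb => bbbb
  | aabaaa => abaaa => baaa => ba
  | bbaa => bb
  | aabaa => abaa => baa => b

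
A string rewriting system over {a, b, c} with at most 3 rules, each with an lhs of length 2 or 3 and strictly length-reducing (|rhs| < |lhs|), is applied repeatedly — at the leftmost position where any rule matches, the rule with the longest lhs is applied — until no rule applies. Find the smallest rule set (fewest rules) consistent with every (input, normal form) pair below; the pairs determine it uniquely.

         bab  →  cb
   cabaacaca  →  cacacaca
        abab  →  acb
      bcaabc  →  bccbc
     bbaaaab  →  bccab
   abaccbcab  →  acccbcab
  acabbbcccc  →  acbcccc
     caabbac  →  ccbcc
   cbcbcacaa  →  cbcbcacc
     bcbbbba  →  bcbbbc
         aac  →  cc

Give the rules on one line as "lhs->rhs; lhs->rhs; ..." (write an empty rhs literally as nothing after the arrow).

  | bab => cb
  | cabaacaca => cacacaca
  | abab => acb
  | bcaabc => bccbc

aa->c; abb->; ba->c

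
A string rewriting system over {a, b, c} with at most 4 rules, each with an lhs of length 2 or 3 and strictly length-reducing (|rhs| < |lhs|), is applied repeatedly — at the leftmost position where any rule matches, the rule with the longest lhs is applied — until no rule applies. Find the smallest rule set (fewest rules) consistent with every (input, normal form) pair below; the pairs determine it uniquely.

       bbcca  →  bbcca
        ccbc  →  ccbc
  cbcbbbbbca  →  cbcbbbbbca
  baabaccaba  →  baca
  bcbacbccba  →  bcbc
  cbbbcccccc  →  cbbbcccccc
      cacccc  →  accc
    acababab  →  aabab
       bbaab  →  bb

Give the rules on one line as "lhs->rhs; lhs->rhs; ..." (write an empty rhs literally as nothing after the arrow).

  | bbcca
  | ccbc
  | cbcbbbbbca
  | baabaccaba => baccaba => baca

baa->; cab->; cac->a; cba->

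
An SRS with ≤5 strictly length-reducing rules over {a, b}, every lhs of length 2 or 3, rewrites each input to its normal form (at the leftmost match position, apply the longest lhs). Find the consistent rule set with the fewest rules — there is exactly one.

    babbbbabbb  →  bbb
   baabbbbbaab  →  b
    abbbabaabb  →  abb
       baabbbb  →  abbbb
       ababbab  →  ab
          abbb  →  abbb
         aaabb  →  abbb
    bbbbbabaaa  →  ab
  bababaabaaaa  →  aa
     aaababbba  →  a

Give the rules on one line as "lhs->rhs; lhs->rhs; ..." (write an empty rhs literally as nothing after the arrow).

aaa->ab; aab->b; ba->a; baa->a

  | babbbbabbb => abbbbabbb => abbbabbb => abbabbb => ababbb => aabbb => bbb
  | baabbbbbaab => abbbbbaab => abbbbab => abbbab => abbab => abab => aab => b
  | abbbabaabb => abbabaabb => ababaabb => aabaabb => baabb => abb
  | baabbbb => abbbb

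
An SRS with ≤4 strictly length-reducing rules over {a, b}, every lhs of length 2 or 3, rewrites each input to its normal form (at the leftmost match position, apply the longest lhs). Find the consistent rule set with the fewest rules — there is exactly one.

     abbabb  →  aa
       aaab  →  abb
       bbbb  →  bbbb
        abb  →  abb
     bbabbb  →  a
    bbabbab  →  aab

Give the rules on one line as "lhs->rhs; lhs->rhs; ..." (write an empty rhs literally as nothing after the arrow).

  | abbabb => abbab => abba => aba => aa
  | aaab => abb
  | bbbb
  | abb

aaa->ab; ba->a; bab->ba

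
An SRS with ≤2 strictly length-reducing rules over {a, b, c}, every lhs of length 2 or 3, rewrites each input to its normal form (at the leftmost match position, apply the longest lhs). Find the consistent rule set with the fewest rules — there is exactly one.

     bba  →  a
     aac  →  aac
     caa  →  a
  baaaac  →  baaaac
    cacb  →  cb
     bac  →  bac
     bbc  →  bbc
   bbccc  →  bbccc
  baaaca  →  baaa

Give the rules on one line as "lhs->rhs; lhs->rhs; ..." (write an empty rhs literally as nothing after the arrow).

bba->a; ca->

  | bba => a
  | aac
  | caa => a
  | baaaac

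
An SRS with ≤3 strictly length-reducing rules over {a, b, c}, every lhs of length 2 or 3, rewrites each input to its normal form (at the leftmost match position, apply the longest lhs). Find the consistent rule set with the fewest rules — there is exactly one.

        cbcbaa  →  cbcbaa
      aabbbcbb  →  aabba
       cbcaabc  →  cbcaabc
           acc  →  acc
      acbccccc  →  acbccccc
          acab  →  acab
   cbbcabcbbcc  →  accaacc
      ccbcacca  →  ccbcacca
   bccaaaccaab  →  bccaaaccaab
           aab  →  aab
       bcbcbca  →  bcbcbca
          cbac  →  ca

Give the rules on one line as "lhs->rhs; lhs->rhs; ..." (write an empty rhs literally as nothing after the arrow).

bac->a; cbb->ac

  | cbcbaa
  | aabbbcbb => aabbbac => aabba
  | cbcaabc
  | acc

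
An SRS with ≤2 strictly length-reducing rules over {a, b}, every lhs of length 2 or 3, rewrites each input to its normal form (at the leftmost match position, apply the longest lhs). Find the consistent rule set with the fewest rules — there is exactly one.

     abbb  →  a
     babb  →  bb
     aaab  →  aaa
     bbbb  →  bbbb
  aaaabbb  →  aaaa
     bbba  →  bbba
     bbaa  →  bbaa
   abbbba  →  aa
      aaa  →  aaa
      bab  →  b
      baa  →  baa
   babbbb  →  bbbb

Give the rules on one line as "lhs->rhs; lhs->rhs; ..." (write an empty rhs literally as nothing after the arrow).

  | abbb => abb => ab => a
  | babb => bb
  | aaab => aaa
  | bbbb

ab->a; bab->b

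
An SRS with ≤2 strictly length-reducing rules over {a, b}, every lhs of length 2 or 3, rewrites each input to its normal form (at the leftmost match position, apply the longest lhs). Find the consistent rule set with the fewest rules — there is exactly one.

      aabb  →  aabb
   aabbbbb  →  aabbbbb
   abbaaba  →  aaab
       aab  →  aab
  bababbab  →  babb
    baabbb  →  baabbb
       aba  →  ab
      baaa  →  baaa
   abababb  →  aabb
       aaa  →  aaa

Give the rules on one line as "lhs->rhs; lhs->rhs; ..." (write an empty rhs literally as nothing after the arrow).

  | aabb
  | aabbbbb
  | abbaaba => aaaba => aaab
  | aab

aba->ab; bba->a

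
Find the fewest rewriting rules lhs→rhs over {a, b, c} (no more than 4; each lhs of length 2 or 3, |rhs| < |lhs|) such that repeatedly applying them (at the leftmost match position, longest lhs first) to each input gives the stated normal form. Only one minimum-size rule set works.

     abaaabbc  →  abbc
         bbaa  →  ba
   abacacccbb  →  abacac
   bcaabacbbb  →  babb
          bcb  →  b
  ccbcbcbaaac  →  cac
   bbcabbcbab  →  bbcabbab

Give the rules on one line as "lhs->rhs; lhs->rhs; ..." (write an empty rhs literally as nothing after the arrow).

aa->; baa->a; cb->

  | abaaabbc => aaabbc => abbc
  | bbaa => ba
  | abacacccbb => abacaccb => abacac
  | bcaabacbbb => bcbacbbb => bacbbb => babb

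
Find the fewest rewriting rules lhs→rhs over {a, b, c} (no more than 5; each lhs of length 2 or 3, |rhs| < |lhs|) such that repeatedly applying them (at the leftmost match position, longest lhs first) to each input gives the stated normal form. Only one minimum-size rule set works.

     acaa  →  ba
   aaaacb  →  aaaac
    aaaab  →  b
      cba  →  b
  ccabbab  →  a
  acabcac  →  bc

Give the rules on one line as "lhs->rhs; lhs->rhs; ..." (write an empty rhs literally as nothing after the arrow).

ab->b; bb->a; ca->b; cb->c

  | acaa => aba => ba
  | aaaacb => aaaac
  | aaaab => aaab => aab => ab => b
  | cba => ca => b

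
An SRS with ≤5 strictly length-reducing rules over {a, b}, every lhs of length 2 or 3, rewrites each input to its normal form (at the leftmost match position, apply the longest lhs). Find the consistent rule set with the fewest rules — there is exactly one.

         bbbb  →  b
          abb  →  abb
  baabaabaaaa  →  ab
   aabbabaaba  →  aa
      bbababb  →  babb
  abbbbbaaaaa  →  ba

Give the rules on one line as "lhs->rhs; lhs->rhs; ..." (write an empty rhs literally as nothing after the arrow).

aaa->ba; baa->b; bba->; bbb->

  | bbbb => b
  | abb
  | baabaabaaaa => bbaabaaaa => abaaaa => abaa => ab
  | aabbabaaba => aabaaba => aabba => aa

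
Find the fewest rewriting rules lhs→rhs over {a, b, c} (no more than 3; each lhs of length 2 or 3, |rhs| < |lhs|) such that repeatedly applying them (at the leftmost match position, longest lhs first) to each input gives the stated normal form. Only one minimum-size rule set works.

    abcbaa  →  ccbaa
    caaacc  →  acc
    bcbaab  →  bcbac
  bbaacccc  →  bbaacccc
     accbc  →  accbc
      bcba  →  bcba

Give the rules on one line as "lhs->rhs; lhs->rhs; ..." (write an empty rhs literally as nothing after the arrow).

ab->c; caa->

  | abcbaa => ccbaa
  | caaacc => acc
  | bcbaab => bcbac
  | bbaacccc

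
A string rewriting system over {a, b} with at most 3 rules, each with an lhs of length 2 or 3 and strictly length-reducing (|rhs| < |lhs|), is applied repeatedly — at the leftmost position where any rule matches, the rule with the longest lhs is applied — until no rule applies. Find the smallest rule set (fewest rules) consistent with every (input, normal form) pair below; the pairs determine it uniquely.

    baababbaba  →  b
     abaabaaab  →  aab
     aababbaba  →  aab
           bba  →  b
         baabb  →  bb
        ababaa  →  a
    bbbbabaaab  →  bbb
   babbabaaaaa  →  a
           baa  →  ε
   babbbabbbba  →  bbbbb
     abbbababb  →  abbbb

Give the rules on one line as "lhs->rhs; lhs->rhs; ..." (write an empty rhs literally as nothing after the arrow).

  | baababbaba => babbaba => bbaba => bba => b
  | abaabaaab => abaaab => aab
  | aababbaba => aabbaba => aabba => aab
  | bba => b

ba->; baa->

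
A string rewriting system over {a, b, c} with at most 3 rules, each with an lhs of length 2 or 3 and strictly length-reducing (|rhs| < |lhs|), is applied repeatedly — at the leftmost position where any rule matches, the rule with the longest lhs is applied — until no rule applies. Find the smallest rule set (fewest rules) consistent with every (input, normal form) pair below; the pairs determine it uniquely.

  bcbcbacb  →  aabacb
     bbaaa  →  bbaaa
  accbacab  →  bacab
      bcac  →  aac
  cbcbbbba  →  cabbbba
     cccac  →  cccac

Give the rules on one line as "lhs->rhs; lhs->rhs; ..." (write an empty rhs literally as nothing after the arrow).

  | bcbcbacb => abcbacb => aabacb
  | bbaaa
  | accbacab => bacab
  | bcac => aac

acc->; bc->a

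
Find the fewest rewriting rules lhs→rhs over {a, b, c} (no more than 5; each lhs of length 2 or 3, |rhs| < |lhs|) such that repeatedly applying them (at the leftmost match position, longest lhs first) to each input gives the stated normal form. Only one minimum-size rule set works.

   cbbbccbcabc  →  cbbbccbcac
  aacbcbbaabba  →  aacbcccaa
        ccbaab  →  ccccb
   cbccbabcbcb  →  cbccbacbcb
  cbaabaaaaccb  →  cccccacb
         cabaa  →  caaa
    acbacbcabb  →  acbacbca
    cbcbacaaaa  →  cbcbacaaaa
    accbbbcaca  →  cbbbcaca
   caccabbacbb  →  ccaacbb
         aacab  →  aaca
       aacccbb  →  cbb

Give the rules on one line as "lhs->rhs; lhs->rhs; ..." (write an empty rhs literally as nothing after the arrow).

ab->a; acc->c; baa->cc; bba->cc

  | cbbbccbcabc => cbbbccbcac
  | aacbcbbaabba => aacbcccabba => aacbcccaba => aacbcccaa
  | ccbaab => ccccb
  | cbccbabcbcb => cbccbacbcb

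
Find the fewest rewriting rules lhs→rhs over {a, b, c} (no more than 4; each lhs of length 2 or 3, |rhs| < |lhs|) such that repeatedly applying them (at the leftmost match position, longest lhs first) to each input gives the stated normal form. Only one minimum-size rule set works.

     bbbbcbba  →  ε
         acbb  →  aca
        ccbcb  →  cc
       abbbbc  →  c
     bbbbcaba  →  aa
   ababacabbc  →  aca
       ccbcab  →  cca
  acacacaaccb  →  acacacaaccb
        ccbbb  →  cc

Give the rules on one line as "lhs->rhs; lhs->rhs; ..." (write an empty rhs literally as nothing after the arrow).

  | bbbbcbba => abbcbba => bcbba => abba => ba => ε
  | acbb => aca
  | ccbcb => ccab => cc
  | abbbbc => bbbc => abc => c

ab->; ba->; bb->a; bc->a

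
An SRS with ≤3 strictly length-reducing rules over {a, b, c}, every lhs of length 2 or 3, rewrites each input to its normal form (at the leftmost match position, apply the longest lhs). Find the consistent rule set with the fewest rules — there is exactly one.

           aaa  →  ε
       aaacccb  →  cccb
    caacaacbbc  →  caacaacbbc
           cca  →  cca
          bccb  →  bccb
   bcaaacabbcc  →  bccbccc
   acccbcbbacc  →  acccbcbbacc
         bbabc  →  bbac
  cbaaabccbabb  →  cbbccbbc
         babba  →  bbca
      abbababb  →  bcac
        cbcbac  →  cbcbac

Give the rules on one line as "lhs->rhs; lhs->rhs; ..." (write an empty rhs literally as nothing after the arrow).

  | aaa => ε
  | aaacccb => cccb
  | caacaacbbc
  | cca

aaa->; ab->a; abb->bc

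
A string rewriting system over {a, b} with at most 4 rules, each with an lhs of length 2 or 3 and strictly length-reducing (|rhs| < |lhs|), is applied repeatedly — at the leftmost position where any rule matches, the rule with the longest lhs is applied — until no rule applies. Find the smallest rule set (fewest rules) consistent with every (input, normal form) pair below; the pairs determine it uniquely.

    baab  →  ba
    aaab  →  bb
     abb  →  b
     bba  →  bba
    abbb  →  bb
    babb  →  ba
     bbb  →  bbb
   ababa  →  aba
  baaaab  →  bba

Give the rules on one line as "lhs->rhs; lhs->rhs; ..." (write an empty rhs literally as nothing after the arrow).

  | baab => bab => ba
  | aaab => bb
  | abb => b
  | bba

aa->a; aaa->b; abb->b; bab->ba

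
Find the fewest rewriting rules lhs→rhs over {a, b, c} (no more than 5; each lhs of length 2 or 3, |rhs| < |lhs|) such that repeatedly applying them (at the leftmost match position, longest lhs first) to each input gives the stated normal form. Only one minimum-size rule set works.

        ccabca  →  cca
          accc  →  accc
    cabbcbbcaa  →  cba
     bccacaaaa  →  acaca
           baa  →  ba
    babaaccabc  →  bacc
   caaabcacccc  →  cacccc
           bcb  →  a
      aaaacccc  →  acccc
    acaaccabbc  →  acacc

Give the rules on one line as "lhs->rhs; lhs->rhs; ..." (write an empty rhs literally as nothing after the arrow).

aa->a; ab->a; abc->; bc->a

  | ccabca => cca
  | accc
  | cabbcbbcaa => cabcbbcaa => cbbcaa => cbaaa => cbaa => cba
  | bccacaaaa => acacaaaa => acacaaa => acacaa => acaca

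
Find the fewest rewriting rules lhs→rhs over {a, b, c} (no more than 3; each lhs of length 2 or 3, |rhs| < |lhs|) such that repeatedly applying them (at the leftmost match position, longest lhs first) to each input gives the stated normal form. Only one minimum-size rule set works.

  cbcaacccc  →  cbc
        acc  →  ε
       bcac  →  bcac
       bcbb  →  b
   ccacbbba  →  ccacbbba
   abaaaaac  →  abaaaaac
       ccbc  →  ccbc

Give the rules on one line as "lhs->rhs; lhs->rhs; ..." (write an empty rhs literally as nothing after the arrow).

  | cbcaacccc => cbcacc => cbc
  | acc => ε
  | bcac
  | bcbb => b

acc->; bcb->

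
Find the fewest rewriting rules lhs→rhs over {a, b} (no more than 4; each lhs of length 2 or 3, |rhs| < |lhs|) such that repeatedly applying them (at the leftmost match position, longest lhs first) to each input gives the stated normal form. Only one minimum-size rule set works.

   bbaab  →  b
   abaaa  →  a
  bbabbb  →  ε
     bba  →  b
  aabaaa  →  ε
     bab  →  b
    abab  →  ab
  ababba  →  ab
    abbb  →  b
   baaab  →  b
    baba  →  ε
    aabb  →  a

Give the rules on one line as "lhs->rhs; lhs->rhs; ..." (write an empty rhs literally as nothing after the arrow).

aa->; ba->; bb->a; bba->b

  | bbaab => bab => b
  | abaaa => aaa => a
  | bbabbb => bbbb => abb => aa => ε
  | bba => b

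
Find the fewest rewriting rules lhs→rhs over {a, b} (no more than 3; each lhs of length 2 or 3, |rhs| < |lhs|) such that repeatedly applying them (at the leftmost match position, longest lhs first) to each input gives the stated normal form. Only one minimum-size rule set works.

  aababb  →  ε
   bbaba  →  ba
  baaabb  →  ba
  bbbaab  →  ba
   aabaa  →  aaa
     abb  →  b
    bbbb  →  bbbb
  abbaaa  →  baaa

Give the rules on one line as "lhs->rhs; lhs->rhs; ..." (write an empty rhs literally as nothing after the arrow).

  | aababb => aabb => ab => ε
  | bbaba => baba => ba
  | baaabb => baab => ba
  | bbbaab => bbaab => baab => ba

ab->; bba->ba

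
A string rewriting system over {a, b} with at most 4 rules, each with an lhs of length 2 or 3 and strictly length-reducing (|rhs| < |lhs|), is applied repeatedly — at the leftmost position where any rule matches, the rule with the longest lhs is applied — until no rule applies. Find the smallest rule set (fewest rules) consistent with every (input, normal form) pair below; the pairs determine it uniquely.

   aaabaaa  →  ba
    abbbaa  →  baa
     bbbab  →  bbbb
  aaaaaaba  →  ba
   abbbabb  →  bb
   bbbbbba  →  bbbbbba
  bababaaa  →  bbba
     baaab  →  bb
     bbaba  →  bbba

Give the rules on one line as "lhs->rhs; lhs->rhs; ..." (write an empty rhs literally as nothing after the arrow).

aaa->a; ab->b; abb->ab

  | aaabaaa => abaaa => baaa => ba
  | abbbaa => abbaa => abaa => baa
  | bbbab => bbbb
  | aaaaaaba => aaaaba => aaba => aba => ba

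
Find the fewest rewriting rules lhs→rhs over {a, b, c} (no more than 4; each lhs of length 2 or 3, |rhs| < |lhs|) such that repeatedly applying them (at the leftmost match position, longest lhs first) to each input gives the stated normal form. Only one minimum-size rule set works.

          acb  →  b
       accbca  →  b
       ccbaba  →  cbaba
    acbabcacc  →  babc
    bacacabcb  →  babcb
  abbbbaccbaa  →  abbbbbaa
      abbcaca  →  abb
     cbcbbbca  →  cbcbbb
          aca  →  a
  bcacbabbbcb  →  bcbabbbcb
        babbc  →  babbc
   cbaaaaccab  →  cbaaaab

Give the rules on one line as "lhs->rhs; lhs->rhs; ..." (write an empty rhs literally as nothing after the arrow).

acb->b; ca->; cc->c

  | acb => b
  | accbca => acbca => bca => b
  | ccbaba => cbaba
  | acbabcacc => babcacc => babcc => babc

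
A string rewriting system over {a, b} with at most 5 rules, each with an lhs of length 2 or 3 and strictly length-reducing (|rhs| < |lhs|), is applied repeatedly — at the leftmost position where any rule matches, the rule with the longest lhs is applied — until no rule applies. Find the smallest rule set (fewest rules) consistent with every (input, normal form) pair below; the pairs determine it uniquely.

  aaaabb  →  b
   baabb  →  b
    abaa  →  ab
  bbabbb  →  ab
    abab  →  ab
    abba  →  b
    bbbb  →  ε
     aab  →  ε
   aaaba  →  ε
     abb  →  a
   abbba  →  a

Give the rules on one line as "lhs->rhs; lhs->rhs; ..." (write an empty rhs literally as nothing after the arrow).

  | aaaabb => baabb => bbb => b
  | baabb => bbb => b
  | abaa => ab
  | bbabbb => abbb => ab

aa->b; ba->; baa->b; bb->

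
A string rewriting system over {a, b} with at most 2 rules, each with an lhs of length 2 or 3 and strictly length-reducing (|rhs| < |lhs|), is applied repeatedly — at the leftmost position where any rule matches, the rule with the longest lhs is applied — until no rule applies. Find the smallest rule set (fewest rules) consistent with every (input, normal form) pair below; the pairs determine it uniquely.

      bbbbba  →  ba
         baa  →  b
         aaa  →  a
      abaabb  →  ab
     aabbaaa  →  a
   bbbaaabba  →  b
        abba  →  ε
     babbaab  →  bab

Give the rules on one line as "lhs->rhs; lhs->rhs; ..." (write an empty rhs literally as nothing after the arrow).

aa->; bb->

  | bbbbba => bbba => ba
  | baa => b
  | aaa => a
  | abaabb => abbb => ab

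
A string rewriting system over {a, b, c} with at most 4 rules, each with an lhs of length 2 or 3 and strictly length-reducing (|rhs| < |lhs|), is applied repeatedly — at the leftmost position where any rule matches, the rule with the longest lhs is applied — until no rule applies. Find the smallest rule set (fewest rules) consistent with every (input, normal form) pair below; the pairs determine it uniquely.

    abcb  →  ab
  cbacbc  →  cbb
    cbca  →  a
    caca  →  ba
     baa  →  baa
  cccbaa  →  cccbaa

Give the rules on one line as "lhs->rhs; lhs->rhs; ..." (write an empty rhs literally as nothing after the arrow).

  | abcb => ab
  | cbacbc => cbbbc => cbb
  | cbca => ca => a
  | caca => aca => ba

ac->b; bc->; ca->a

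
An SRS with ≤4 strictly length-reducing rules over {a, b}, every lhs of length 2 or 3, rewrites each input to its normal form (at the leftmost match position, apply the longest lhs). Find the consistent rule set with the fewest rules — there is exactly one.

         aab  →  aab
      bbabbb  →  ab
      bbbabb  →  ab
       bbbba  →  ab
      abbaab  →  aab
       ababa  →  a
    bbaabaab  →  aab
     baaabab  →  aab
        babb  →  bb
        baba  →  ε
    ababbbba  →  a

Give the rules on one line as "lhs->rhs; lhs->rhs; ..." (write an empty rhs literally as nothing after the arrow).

  | aab
  | bbabbb => abbbb => abbb => abb => ab
  | bbbabb => bbabb => abbb => abb => ab
  | bbbba => bbba => bba => ab

abb->ab; ba->; bba->ab; bbb->bb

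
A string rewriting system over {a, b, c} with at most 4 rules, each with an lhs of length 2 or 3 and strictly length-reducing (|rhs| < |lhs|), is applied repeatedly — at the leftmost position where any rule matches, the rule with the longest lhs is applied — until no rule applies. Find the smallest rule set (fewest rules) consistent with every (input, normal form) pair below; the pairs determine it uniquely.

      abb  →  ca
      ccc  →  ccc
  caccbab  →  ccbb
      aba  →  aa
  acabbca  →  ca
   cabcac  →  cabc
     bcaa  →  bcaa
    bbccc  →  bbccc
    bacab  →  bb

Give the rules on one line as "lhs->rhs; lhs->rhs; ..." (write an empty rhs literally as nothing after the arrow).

  | abb => ca
  | ccc
  | caccbab => ccbab => ccbb
  | aba => aa

aba->aa; abb->ca; ac->; bab->bb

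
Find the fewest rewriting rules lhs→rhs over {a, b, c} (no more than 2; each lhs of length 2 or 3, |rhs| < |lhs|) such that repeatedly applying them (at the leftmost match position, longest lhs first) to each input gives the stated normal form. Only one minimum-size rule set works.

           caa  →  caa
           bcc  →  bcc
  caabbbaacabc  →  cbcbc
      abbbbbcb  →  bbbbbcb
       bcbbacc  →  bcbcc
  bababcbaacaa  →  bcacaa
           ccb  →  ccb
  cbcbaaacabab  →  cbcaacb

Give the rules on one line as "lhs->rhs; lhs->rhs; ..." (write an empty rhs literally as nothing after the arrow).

ab->b; ba->

  | caa
  | bcc
  | caabbbaacabc => cabbbaacabc => cbbbaacabc => cbbacabc => cbcabc => cbcbc
  | abbbbbcb => bbbbbcb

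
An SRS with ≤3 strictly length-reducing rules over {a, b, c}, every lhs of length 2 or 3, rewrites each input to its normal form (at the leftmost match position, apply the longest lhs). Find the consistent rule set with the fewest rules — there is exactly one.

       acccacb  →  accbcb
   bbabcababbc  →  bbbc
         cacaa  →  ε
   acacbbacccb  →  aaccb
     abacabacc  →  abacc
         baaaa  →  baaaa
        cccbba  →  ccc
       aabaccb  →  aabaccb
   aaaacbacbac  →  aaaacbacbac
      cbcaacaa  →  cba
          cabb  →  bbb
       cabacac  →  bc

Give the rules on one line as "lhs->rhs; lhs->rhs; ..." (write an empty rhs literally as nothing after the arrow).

bba->; bcc->a; ca->b

  | acccacb => accbcb
  | bbabcababbc => bcababbc => bbbabbc => bbbc
  | cacaa => bcaa => bba => ε
  | acacbbacccb => abcbbacccb => abccccb => aaccb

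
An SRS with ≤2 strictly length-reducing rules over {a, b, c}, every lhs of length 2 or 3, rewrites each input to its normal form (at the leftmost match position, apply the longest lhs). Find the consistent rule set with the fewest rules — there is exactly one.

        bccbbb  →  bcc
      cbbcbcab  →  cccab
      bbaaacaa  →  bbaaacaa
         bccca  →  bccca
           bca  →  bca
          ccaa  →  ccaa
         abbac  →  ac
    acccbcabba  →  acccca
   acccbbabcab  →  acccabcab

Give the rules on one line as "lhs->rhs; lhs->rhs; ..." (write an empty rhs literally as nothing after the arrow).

abb->; cb->c

  | bccbbb => bccbb => bccb => bcc
  | cbbcbcab => cbcbcab => ccbcab => cccab
  | bbaaacaa
  | bccca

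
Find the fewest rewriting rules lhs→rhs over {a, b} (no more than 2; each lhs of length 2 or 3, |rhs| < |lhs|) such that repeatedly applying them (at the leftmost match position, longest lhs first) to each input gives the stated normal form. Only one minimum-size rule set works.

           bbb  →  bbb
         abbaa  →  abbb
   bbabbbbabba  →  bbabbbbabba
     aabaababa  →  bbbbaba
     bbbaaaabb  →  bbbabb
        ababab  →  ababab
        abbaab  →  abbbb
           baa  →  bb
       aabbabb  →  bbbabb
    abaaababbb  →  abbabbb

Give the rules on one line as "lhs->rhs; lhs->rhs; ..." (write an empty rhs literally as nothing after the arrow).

  | bbb
  | abbaa => abbb
  | bbabbbbabba
  | aabaababa => bbaababa => bbbbaba

aa->b; aaa->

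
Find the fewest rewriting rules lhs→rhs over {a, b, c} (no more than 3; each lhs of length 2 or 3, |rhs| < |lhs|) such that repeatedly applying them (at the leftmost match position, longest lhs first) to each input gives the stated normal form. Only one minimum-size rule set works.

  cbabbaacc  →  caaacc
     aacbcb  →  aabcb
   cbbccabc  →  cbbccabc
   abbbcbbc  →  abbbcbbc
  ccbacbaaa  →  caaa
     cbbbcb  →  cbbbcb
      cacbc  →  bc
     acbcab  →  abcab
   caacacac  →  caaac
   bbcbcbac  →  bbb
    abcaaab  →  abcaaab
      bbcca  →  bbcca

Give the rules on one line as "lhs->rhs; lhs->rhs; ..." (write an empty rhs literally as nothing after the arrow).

  | cbabbaacc => cabbaacc => cabaacc => caaacc
  | aacbcb => aabcb
  | cbbccabc
  | abbbcbbc

ba->a; cac->; cbc->bc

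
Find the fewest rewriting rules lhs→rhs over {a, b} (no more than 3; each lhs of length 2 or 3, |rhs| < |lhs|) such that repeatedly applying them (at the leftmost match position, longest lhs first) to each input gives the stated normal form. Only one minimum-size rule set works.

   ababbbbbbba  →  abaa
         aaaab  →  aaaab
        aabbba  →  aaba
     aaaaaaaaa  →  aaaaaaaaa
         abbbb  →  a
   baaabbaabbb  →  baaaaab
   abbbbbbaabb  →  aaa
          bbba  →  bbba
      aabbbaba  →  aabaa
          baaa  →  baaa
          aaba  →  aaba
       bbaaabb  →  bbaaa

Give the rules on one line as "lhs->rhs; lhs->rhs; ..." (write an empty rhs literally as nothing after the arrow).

  | ababbbbbbba => ababbbbbba => ababbbbba => ababbbba => ababbba => ababba => ababa => abaa
  | aaaab
  | aabbba => aaba
  | aaaaaaaaa

abb->a; bab->ba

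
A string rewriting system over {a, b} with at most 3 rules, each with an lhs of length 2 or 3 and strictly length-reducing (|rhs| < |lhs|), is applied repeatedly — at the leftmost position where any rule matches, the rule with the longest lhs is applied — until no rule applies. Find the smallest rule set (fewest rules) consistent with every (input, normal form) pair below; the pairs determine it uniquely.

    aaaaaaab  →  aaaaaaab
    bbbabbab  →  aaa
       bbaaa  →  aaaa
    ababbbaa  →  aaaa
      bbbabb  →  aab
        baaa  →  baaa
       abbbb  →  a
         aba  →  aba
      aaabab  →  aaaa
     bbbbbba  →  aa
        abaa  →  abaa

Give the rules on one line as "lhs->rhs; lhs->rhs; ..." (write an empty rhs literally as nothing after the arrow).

  | aaaaaaab
  | bbbabbab => ababbab => aabab => aaa
  | bbaaa => aaaa
  | ababbbaa => aabbaa => aaaa

abb->a; bab->a; bb->a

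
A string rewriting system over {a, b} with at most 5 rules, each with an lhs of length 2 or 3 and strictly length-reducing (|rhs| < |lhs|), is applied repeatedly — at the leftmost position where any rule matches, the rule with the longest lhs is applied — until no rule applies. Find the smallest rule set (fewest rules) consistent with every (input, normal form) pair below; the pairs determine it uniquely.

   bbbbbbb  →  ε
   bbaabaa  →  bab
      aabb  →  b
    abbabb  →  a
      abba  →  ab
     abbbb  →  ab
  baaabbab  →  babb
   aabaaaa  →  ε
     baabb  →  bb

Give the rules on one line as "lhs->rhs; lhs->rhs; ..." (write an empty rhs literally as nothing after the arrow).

aa->; aab->; bba->b; bbb->aa

  | bbbbbbb => aabbbb => bbb => aa => ε
  | bbaabaa => babaa => bab
  | aabb => b
  | abbabb => abbb => aaa => a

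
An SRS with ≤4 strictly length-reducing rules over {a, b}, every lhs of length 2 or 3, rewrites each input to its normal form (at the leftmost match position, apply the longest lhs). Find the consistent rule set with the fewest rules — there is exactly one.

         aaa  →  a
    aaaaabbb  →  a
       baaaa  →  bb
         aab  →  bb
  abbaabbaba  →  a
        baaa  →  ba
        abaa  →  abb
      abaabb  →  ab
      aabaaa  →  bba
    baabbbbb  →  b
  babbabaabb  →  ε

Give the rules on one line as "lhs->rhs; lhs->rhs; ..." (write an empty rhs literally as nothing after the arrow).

aa->b; aaa->a; bab->ba; bbb->

  | aaa => a
  | aaaaabbb => aaabbb => abbb => a
  | baaaa => baa => bb
  | aab => bb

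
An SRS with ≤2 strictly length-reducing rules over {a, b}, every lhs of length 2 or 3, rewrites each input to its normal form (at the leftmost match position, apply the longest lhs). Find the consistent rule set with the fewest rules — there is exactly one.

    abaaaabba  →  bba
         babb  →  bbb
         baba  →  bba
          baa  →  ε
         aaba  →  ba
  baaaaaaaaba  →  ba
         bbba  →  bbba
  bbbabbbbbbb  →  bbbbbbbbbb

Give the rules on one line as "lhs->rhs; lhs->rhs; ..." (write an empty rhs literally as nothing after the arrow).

ab->b; baa->

  | abaaaabba => baaaabba => aabba => abba => bba
  | babb => bbb
  | baba => bba
  | baa => ε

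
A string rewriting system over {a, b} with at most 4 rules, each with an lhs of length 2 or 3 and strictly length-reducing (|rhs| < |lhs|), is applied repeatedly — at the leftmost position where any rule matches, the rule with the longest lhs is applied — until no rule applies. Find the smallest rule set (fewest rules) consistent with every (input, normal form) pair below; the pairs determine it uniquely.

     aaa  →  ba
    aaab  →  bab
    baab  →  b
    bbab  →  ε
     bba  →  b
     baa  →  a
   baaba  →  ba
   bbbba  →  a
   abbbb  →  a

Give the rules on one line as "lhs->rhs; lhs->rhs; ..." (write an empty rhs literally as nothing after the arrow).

  | aaa => ba
  | aaab => bab
  | baab => b
  | bbab => aab => ε

aa->b; aab->; abb->; bb->a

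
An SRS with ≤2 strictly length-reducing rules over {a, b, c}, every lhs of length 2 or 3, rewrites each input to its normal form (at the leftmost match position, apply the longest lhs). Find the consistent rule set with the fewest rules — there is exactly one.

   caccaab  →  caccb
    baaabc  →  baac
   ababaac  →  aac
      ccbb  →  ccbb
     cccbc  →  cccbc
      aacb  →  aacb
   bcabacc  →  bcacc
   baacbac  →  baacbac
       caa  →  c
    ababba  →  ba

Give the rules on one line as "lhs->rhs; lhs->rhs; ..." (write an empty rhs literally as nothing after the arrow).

  | caccaab => caccb
  | baaabc => baac
  | ababaac => abaac => aac
  | ccbb

ab->; caa->c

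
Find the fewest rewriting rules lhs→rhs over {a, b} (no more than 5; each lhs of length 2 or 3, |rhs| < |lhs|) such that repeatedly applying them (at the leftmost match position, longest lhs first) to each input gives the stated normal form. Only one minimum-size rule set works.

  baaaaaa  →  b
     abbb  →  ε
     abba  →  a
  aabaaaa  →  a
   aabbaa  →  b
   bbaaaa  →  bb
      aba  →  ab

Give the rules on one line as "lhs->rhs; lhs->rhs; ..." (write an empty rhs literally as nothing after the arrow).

  | baaaaaa => baaaaa => baaaa => baaa => baa => ba => b
  | abbb => aab => ε
  | abba => aaa => aa => a
  | aabaaaa => aaaa => aaa => aa => a

aa->a; aab->; abb->aa; ba->b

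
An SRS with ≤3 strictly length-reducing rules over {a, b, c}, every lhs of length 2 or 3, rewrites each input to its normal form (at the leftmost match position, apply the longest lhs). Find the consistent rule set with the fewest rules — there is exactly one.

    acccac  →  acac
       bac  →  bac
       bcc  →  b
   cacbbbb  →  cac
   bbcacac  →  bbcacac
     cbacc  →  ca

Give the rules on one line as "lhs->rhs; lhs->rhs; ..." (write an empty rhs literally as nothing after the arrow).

cb->c; cc->

  | acccac => acac
  | bac
  | bcc => b
  | cacbbbb => cacbbb => cacbb => cacb => cac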